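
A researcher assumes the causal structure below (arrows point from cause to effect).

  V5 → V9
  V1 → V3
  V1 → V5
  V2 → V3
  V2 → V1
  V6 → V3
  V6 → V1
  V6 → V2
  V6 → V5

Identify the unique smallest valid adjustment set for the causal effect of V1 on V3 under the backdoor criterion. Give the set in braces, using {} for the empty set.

{V2, V6}

Variables eligible for adjustment (non-descendants of V1, excluding V1 and V3): {V2, V6}.
Backdoor paths from V1 to V3:
  P1: V1 <- V6 -> V2 -> V3
  P2: V1 <- V6 -> V3
  P3: V1 <- V2 <- V6 -> V3
  P4: V1 <- V2 -> V3
The empty set is not sufficient: P1 (V1 <- V6 -> V2 -> V3) has no collider blocking it and no conditioned non-collider, so it is open.
Try {V2, V6}:
  P1: blocked at fork node V6 ∈ conditioning set.
  P2: blocked at fork node V6 ∈ conditioning set.
  P3: blocked at chain node V2 ∈ conditioning set.
  P4: blocked at fork node V2 ∈ conditioning set.
{V2, V6} contains no descendant of V1 and blocks every backdoor path.
Every element of {V2, V6} is needed (dropping V2 leaves P4 open; dropping V6 leaves P2 open), so no proper subset is valid.
Among all size-2 subsets of the eligible variables, only {V2, V6} blocks every backdoor path, so it is the unique smallest valid adjustment set.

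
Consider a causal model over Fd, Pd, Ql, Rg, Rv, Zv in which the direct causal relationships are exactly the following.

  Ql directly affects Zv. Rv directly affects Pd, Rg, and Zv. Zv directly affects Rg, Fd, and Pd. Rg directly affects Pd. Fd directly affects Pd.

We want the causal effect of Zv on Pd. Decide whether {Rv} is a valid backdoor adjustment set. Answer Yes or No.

Backdoor paths from Zv to Pd (paths whose first edge points into Zv):
  P1: Zv <- Rv -> Rg -> Pd
  P2: Zv <- Rv -> Pd
Condition 1 (no descendant of Zv in the set): holds — descendants of Zv are {Fd, Pd, Rg}; none are in {Rv}.
Condition 2 (every backdoor path blocked by {Rv}):
  P1: blocked at fork node Rv ∈ conditioning set.
  P2: blocked at fork node Rv ∈ conditioning set.
{Rv} satisfies the backdoor criterion.

Yes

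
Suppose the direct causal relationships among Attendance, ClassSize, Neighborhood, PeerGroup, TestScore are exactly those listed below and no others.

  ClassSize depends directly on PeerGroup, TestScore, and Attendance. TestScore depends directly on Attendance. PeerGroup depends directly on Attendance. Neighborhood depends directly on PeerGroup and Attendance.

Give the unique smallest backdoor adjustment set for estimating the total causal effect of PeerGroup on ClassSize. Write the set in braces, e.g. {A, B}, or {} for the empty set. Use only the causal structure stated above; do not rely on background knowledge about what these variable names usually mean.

Variables eligible for adjustment (non-descendants of PeerGroup, excluding PeerGroup and ClassSize): {Attendance, TestScore}.
Backdoor paths from PeerGroup to ClassSize:
  P1: PeerGroup <- Attendance -> TestScore -> ClassSize
  P2: PeerGroup <- Attendance -> ClassSize
The empty set is not sufficient: P1 (PeerGroup <- Attendance -> TestScore -> ClassSize) has no collider blocking it and no conditioned non-collider, so it is open.
Try {Attendance}:
  P1: blocked at fork node Attendance ∈ conditioning set.
  P2: blocked at fork node Attendance ∈ conditioning set.
{Attendance} contains no descendant of PeerGroup and blocks every backdoor path.
No other singleton works — e.g. {TestScore} leaves P2 open — so {Attendance} is the unique smallest valid adjustment set.

{Attendance}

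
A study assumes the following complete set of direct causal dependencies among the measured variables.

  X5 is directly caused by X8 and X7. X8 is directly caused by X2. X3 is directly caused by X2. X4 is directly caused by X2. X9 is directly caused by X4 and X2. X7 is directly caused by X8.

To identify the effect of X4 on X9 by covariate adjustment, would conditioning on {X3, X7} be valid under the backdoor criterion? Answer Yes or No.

Backdoor paths from X4 to X9 (paths whose first edge points into X4):
  P1: X4 <- X2 -> X9
Condition 1 (no descendant of X4 in the set): holds — descendants of X4 are {X9}; none are in {X3, X7}.
Condition 2 (every backdoor path blocked by {X3, X7}):
  P1: open — no interior node is in the conditioning set.
{X3, X7} does not satisfy the backdoor criterion.

No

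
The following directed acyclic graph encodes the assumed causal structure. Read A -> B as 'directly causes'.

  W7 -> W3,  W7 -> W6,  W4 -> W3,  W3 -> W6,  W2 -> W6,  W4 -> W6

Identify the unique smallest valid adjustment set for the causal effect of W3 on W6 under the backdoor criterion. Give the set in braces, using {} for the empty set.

Variables eligible for adjustment (non-descendants of W3, excluding W3 and W6): {W2, W4, W7}.
Backdoor paths from W3 to W6:
  P1: W3 <- W4 -> W6
  P2: W3 <- W7 -> W6
The empty set is not sufficient: P1 (W3 <- W4 -> W6) has no collider blocking it and no conditioned non-collider, so it is open.
Try {W4, W7}:
  P1: blocked at fork node W4 ∈ conditioning set.
  P2: blocked at fork node W7 ∈ conditioning set.
{W4, W7} contains no descendant of W3 and blocks every backdoor path.
Every element of {W4, W7} is needed (dropping W4 leaves P1 open; dropping W7 leaves P2 open), so no proper subset is valid.
Among all size-2 subsets of the eligible variables, only {W4, W7} blocks every backdoor path, so it is the unique smallest valid adjustment set.

{W4, W7}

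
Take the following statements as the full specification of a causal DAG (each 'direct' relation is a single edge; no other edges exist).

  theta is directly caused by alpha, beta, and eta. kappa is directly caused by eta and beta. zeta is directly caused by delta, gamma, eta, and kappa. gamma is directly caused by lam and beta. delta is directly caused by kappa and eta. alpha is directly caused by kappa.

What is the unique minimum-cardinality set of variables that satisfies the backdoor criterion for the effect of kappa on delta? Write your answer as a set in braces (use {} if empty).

{eta}

Variables eligible for adjustment (non-descendants of kappa, excluding kappa and delta): {beta, eta, gamma, lam}.
Backdoor paths from kappa to delta:
  P1: kappa <- beta -> gamma -> zeta <- eta -> delta
  P2: kappa <- beta -> gamma -> zeta <- delta
  P3: kappa <- beta -> theta <- eta -> delta
  P4: kappa <- beta -> theta <- eta -> zeta <- delta
  P5: kappa <- eta -> delta
  P6: kappa <- eta -> zeta <- delta
  P7: kappa <- eta -> theta <- beta -> gamma -> zeta <- delta
The empty set is not sufficient: P5 (kappa <- eta -> delta) has no collider blocking it and no conditioned non-collider, so it is open.
Try {eta}:
  P1: blocked at collider zeta (neither it nor any descendant is in the conditioning set).
  P2: blocked at collider zeta (neither it nor any descendant is in the conditioning set).
  P3: blocked at collider theta (neither it nor any descendant is in the conditioning set).
  P4: blocked at collider theta (neither it nor any descendant is in the conditioning set).
  P5: blocked at fork node eta ∈ conditioning set.
  P6: blocked at fork node eta ∈ conditioning set.
  P7: blocked at fork node eta ∈ conditioning set.
{eta} contains no descendant of kappa and blocks every backdoor path.
No other singleton works — e.g. {lam} leaves P5 open — so {eta} is the unique smallest valid adjustment set.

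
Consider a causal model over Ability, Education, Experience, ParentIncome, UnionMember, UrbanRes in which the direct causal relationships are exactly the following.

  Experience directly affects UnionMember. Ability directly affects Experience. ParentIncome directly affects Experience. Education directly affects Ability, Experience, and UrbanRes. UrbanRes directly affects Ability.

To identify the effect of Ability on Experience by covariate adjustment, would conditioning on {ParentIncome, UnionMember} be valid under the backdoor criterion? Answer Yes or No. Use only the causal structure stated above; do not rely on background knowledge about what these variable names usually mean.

No

Backdoor paths from Ability to Experience (paths whose first edge points into Ability):
  P1: Ability <- Education -> Experience
  P2: Ability <- UrbanRes <- Education -> Experience
Condition 1 (no descendant of Ability in the set): FAILS — UnionMember is a descendant of Ability.
Condition 2 (every backdoor path blocked by {ParentIncome, UnionMember}):
  P1: open — no interior node is in the conditioning set.
  P2: open — no interior node is in the conditioning set.
{ParentIncome, UnionMember} does not satisfy the backdoor criterion.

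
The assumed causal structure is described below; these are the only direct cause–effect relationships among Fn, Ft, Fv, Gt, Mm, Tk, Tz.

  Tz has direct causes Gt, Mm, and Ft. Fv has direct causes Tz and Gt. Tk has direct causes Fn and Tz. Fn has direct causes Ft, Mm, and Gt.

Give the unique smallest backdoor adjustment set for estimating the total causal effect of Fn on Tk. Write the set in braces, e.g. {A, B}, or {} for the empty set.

Variables eligible for adjustment (non-descendants of Fn, excluding Fn and Tk): {Ft, Fv, Gt, Mm, Tz}.
Backdoor paths from Fn to Tk:
  P1: Fn <- Gt -> Tz -> Tk
  P2: Fn <- Gt -> Fv <- Tz -> Tk
  P3: Fn <- Mm -> Tz -> Tk
  P4: Fn <- Ft -> Tz -> Tk
The empty set is not sufficient: P1 (Fn <- Gt -> Tz -> Tk) has no collider blocking it and no conditioned non-collider, so it is open.
Try {Tz}:
  P1: blocked at chain node Tz ∈ conditioning set.
  P2: blocked at collider Fv (neither it nor any descendant is in the conditioning set).
  P3: blocked at chain node Tz ∈ conditioning set.
  P4: blocked at chain node Tz ∈ conditioning set.
{Tz} contains no descendant of Fn and blocks every backdoor path.
No other singleton works — e.g. {Gt} leaves P3 open — so {Tz} is the unique smallest valid adjustment set.

{Tz}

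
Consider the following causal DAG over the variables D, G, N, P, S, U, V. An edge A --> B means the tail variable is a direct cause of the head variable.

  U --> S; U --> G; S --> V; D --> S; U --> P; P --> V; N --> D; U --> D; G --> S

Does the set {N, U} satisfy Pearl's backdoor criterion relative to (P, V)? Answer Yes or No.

Backdoor paths from P to V (paths whose first edge points into P):
  P1: P <- U -> G -> S -> V
  P2: P <- U -> D -> S -> V
  P3: P <- U -> S -> V
Condition 1 (no descendant of P in the set): holds — descendants of P are {V}; none are in {N, U}.
Condition 2 (every backdoor path blocked by {N, U}):
  P1: blocked at fork node U ∈ conditioning set.
  P2: blocked at fork node U ∈ conditioning set.
  P3: blocked at fork node U ∈ conditioning set.
{N, U} satisfies the backdoor criterion.

Yes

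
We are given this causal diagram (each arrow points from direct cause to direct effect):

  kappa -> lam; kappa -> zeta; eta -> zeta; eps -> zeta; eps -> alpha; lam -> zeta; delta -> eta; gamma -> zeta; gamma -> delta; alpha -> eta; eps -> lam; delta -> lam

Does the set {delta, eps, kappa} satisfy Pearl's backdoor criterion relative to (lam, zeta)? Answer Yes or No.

Backdoor paths from lam to zeta (paths whose first edge points into lam):
  P1: lam <- eps -> alpha -> eta <- delta <- gamma -> zeta
  P2: lam <- eps -> alpha -> eta -> zeta
  P3: lam <- eps -> zeta
  P4: lam <- delta <- gamma -> zeta
  P5: lam <- delta -> eta <- alpha <- eps -> zeta
  P6: lam <- delta -> eta -> zeta
  P7: lam <- kappa -> zeta
Condition 1 (no descendant of lam in the set): holds — descendants of lam are {zeta}; none are in {delta, eps, kappa}.
Condition 2 (every backdoor path blocked by {delta, eps, kappa}):
  P1: blocked at fork node eps ∈ conditioning set.
  P2: blocked at fork node eps ∈ conditioning set.
  P3: blocked at fork node eps ∈ conditioning set.
  P4: blocked at chain node delta ∈ conditioning set.
  P5: blocked at fork node delta ∈ conditioning set.
  P6: blocked at fork node delta ∈ conditioning set.
  P7: blocked at fork node kappa ∈ conditioning set.
{delta, eps, kappa} satisfies the backdoor criterion.

Yes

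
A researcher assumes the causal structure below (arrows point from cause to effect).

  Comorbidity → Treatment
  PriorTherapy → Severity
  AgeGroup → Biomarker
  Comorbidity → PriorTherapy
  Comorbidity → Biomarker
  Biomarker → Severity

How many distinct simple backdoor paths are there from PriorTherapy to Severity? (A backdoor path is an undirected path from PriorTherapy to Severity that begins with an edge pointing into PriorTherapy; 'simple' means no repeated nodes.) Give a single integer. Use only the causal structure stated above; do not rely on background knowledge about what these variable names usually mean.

1

A backdoor path from PriorTherapy to Severity is any simple undirected path whose first edge points into PriorTherapy (i.e. leaves PriorTherapy via a parent).
Parents of PriorTherapy: {Comorbidity}.
Enumerating:
  P1: PriorTherapy <- Comorbidity -> Biomarker -> Severity
That exhausts the simple backdoor paths. Count: 1.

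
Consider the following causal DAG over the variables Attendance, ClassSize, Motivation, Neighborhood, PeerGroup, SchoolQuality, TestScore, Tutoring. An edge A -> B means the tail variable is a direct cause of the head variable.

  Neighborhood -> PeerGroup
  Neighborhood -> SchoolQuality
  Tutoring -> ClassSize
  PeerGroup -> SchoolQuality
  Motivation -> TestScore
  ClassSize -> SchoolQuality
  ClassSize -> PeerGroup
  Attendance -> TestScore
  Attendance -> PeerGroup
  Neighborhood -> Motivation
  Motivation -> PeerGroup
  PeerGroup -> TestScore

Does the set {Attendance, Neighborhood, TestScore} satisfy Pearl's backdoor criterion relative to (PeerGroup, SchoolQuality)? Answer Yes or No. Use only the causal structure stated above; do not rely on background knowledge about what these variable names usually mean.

Backdoor paths from PeerGroup to SchoolQuality (paths whose first edge points into PeerGroup):
  P1: PeerGroup <- Attendance -> TestScore <- Motivation <- Neighborhood -> SchoolQuality
  P2: PeerGroup <- Neighborhood -> SchoolQuality
  P3: PeerGroup <- ClassSize -> SchoolQuality
  P4: PeerGroup <- Motivation <- Neighborhood -> SchoolQuality
Condition 1 (no descendant of PeerGroup in the set): FAILS — TestScore is a descendant of PeerGroup.
Condition 2 (every backdoor path blocked by {Attendance, Neighborhood, TestScore}):
  P1: blocked at fork node Attendance ∈ conditioning set.
  P2: blocked at fork node Neighborhood ∈ conditioning set.
  P3: open — no interior node is in the conditioning set.
  P4: blocked at fork node Neighborhood ∈ conditioning set.
{Attendance, Neighborhood, TestScore} does not satisfy the backdoor criterion.

No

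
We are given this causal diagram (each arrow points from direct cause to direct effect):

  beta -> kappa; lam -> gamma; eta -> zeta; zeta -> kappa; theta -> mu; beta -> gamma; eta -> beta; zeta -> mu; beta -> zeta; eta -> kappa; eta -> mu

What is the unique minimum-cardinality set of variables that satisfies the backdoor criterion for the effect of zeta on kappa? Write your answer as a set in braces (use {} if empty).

{beta, eta}

Variables eligible for adjustment (non-descendants of zeta, excluding zeta and kappa): {beta, eta, gamma, lam, theta}.
Backdoor paths from zeta to kappa:
  P1: zeta <- eta -> beta -> kappa
  P2: zeta <- eta -> kappa
  P3: zeta <- beta <- eta -> kappa
  P4: zeta <- beta -> kappa
The empty set is not sufficient: P1 (zeta <- eta -> beta -> kappa) has no collider blocking it and no conditioned non-collider, so it is open.
Try {beta, eta}:
  P1: blocked at fork node eta ∈ conditioning set.
  P2: blocked at fork node eta ∈ conditioning set.
  P3: blocked at chain node beta ∈ conditioning set.
  P4: blocked at fork node beta ∈ conditioning set.
{beta, eta} contains no descendant of zeta and blocks every backdoor path.
Every element of {beta, eta} is needed (dropping beta leaves P4 open; dropping eta leaves P2 open), so no proper subset is valid.
Among all size-2 subsets of the eligible variables, only {beta, eta} blocks every backdoor path, so it is the unique smallest valid adjustment set.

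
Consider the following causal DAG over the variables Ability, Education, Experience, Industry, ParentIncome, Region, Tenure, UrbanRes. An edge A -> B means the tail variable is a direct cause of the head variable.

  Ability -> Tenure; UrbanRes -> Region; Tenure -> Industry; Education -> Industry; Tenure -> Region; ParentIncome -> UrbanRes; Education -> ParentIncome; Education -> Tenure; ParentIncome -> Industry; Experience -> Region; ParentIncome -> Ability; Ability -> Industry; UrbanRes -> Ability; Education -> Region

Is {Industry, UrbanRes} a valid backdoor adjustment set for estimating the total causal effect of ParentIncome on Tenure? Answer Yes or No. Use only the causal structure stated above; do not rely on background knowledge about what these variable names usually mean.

Backdoor paths from ParentIncome to Tenure (paths whose first edge points into ParentIncome):
  P1: ParentIncome <- Education -> Tenure
  P2: ParentIncome <- Education -> Industry <- Ability <- UrbanRes -> Region <- Tenure
  P3: ParentIncome <- Education -> Industry <- Ability -> Tenure
  P4: ParentIncome <- Education -> Industry <- Tenure
  P5: ParentIncome <- Education -> Region <- UrbanRes -> Ability -> Tenure
  P6: ParentIncome <- Education -> Region <- UrbanRes -> Ability -> Industry <- Tenure
  P7: ParentIncome <- Education -> Region <- Tenure
Condition 1 (no descendant of ParentIncome in the set): FAILS — Industry and UrbanRes are descendants of ParentIncome.
Condition 2 (every backdoor path blocked by {Industry, UrbanRes}):
  P1: open — no interior node is in the conditioning set.
  P2: blocked at fork node UrbanRes ∈ conditioning set.
  P3: open — collider(s) Industry are conditioned on (or have a conditioned descendant) and no non-collider on the path is in the set.
  P4: open — collider(s) Industry are conditioned on (or have a conditioned descendant) and no non-collider on the path is in the set.
  P5: blocked at collider Region (neither it nor any descendant is in the conditioning set).
  P6: blocked at collider Region (neither it nor any descendant is in the conditioning set).
  P7: blocked at collider Region (neither it nor any descendant is in the conditioning set).
{Industry, UrbanRes} does not satisfy the backdoor criterion.

No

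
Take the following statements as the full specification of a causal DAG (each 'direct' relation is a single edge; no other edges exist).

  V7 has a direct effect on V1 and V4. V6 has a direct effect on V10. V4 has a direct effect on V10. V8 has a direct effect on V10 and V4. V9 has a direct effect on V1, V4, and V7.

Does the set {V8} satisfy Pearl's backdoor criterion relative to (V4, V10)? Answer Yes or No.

Yes

Backdoor paths from V4 to V10 (paths whose first edge points into V4):
  P1: V4 <- V8 -> V10
Condition 1 (no descendant of V4 in the set): holds — descendants of V4 are {V10}; none are in {V8}.
Condition 2 (every backdoor path blocked by {V8}):
  P1: blocked at fork node V8 ∈ conditioning set.
{V8} satisfies the backdoor criterion.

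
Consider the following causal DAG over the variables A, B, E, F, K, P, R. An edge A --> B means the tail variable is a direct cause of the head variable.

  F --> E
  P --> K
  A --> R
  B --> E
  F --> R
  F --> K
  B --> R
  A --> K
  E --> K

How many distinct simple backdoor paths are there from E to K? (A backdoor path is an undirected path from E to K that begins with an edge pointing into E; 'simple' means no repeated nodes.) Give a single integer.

A backdoor path from E to K is any simple undirected path whose first edge points into E (i.e. leaves E via a parent).
Parents of E: {B, F}.
Enumerating:
  P1: E <- F -> R <- A -> K
  P2: E <- F -> K
  P3: E <- B -> R <- F -> K
  P4: E <- B -> R <- A -> K
That exhausts the simple backdoor paths. Count: 4.

4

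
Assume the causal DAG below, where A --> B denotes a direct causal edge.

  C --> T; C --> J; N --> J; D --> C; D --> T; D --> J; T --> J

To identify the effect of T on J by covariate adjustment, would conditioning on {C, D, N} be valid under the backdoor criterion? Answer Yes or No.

Backdoor paths from T to J (paths whose first edge points into T):
  P1: T <- D -> C -> J
  P2: T <- D -> J
  P3: T <- C <- D -> J
  P4: T <- C -> J
Condition 1 (no descendant of T in the set): holds — descendants of T are {J}; none are in {C, D, N}.
Condition 2 (every backdoor path blocked by {C, D, N}):
  P1: blocked at fork node D ∈ conditioning set.
  P2: blocked at fork node D ∈ conditioning set.
  P3: blocked at chain node C ∈ conditioning set.
  P4: blocked at fork node C ∈ conditioning set.
{C, D, N} satisfies the backdoor criterion.

Yes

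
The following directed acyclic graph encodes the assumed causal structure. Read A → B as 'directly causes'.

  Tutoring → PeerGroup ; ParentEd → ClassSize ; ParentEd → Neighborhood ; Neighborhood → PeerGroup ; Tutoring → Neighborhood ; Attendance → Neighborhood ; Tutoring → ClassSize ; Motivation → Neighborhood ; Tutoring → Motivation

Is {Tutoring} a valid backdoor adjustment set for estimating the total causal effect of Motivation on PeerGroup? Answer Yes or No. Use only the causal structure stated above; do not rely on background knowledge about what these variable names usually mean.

Yes

Backdoor paths from Motivation to PeerGroup (paths whose first edge points into Motivation):
  P1: Motivation <- Tutoring -> ClassSize <- ParentEd -> Neighborhood -> PeerGroup
  P2: Motivation <- Tutoring -> Neighborhood -> PeerGroup
  P3: Motivation <- Tutoring -> PeerGroup
Condition 1 (no descendant of Motivation in the set): holds — descendants of Motivation are {Neighborhood, PeerGroup}; none are in {Tutoring}.
Condition 2 (every backdoor path blocked by {Tutoring}):
  P1: blocked at fork node Tutoring ∈ conditioning set.
  P2: blocked at fork node Tutoring ∈ conditioning set.
  P3: blocked at fork node Tutoring ∈ conditioning set.
{Tutoring} satisfies the backdoor criterion.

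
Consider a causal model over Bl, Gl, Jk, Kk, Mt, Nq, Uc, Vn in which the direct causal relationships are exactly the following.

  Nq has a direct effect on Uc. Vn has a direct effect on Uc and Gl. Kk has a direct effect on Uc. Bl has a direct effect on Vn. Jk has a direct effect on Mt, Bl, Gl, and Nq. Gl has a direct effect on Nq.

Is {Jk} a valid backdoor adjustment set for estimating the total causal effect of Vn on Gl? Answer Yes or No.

Yes

Backdoor paths from Vn to Gl (paths whose first edge points into Vn):
  P1: Vn <- Bl <- Jk -> Gl
  P2: Vn <- Bl <- Jk -> Nq <- Gl
Condition 1 (no descendant of Vn in the set): holds — descendants of Vn are {Gl, Nq, Uc}; none are in {Jk}.
Condition 2 (every backdoor path blocked by {Jk}):
  P1: blocked at fork node Jk ∈ conditioning set.
  P2: blocked at fork node Jk ∈ conditioning set.
{Jk} satisfies the backdoor criterion.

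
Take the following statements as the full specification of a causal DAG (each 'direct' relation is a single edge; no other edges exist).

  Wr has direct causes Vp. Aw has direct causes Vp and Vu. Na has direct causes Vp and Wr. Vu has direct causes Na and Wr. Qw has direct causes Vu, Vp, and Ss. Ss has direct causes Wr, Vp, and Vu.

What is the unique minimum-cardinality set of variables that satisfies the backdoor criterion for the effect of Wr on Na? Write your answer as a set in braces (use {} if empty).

Variables eligible for adjustment (non-descendants of Wr, excluding Wr and Na): {Vp}.
Backdoor paths from Wr to Na:
  P1: Wr <- Vp -> Na
  P2: Wr <- Vp -> Ss <- Vu <- Na
  P3: Wr <- Vp -> Ss -> Qw <- Vu <- Na
  P4: Wr <- Vp -> Qw <- Vu <- Na
  P5: Wr <- Vp -> Qw <- Ss <- Vu <- Na
  P6: Wr <- Vp -> Aw <- Vu <- Na
The empty set is not sufficient: P1 (Wr <- Vp -> Na) has no collider blocking it and no conditioned non-collider, so it is open.
Try {Vp}:
  P1: blocked at fork node Vp ∈ conditioning set.
  P2: blocked at fork node Vp ∈ conditioning set.
  P3: blocked at fork node Vp ∈ conditioning set.
  P4: blocked at fork node Vp ∈ conditioning set.
  P5: blocked at fork node Vp ∈ conditioning set.
  P6: blocked at fork node Vp ∈ conditioning set.
{Vp} contains no descendant of Wr and blocks every backdoor path.
{Vp} is the unique smallest valid adjustment set.

{Vp}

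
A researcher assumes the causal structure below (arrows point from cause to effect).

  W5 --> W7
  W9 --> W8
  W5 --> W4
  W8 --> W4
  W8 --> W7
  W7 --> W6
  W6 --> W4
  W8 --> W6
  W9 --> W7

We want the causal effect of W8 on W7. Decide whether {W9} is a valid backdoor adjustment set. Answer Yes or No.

Backdoor paths from W8 to W7 (paths whose first edge points into W8):
  P1: W8 <- W9 -> W7
Condition 1 (no descendant of W8 in the set): holds — descendants of W8 are {W4, W6, W7}; none are in {W9}.
Condition 2 (every backdoor path blocked by {W9}):
  P1: blocked at fork node W9 ∈ conditioning set.
{W9} satisfies the backdoor criterion.

Yes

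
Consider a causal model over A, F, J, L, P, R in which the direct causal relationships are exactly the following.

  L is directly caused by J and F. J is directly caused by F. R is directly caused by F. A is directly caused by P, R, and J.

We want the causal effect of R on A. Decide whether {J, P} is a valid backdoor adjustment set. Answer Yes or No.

Yes

Backdoor paths from R to A (paths whose first edge points into R):
  P1: R <- F -> J -> A
  P2: R <- F -> L <- J -> A
Condition 1 (no descendant of R in the set): holds — descendants of R are {A}; none are in {J, P}.
Condition 2 (every backdoor path blocked by {J, P}):
  P1: blocked at chain node J ∈ conditioning set.
  P2: blocked at collider L (neither it nor any descendant is in the conditioning set).
{J, P} satisfies the backdoor criterion.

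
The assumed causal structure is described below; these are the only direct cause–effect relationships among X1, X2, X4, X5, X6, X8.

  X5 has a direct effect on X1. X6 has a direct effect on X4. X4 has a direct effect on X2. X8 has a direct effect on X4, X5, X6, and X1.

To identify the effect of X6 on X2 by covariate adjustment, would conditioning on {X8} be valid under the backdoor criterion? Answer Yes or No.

Yes

Backdoor paths from X6 to X2 (paths whose first edge points into X6):
  P1: X6 <- X8 -> X4 -> X2
Condition 1 (no descendant of X6 in the set): holds — descendants of X6 are {X2, X4}; none are in {X8}.
Condition 2 (every backdoor path blocked by {X8}):
  P1: blocked at fork node X8 ∈ conditioning set.
{X8} satisfies the backdoor criterion.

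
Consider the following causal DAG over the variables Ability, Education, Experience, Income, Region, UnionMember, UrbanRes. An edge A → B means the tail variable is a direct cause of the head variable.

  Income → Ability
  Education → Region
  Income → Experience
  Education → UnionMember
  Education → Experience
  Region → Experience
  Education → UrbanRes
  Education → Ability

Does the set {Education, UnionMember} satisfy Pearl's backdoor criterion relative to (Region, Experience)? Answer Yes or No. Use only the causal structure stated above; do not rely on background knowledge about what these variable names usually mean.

Yes

Backdoor paths from Region to Experience (paths whose first edge points into Region):
  P1: Region <- Education -> Ability <- Income -> Experience
  P2: Region <- Education -> Experience
Condition 1 (no descendant of Region in the set): holds — descendants of Region are {Experience}; none are in {Education, UnionMember}.
Condition 2 (every backdoor path blocked by {Education, UnionMember}):
  P1: blocked at fork node Education ∈ conditioning set.
  P2: blocked at fork node Education ∈ conditioning set.
{Education, UnionMember} satisfies the backdoor criterion.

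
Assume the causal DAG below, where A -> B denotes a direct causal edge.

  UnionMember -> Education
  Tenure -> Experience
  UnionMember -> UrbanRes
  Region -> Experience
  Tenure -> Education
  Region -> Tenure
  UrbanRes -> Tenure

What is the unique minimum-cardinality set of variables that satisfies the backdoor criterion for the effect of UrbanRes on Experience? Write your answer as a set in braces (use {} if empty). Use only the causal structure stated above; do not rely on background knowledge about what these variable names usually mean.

Variables eligible for adjustment (non-descendants of UrbanRes, excluding UrbanRes and Experience): {Region, UnionMember}.
Backdoor paths from UrbanRes to Experience:
  P1: UrbanRes <- UnionMember -> Education <- Tenure <- Region -> Experience
  P2: UrbanRes <- UnionMember -> Education <- Tenure -> Experience
Each backdoor path contains an unconditioned collider, so every path is already blocked with the empty conditioning set:
  P1: blocked at collider Education (neither it nor any descendant is in the conditioning set).
  P2: blocked at collider Education (neither it nor any descendant is in the conditioning set).
The empty set is therefore the unique smallest valid set.

{}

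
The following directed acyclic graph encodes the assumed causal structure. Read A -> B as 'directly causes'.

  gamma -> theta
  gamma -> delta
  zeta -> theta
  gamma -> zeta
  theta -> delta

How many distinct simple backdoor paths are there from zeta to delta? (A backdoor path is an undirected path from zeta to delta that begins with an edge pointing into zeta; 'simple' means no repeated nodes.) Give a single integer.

A backdoor path from zeta to delta is any simple undirected path whose first edge points into zeta (i.e. leaves zeta via a parent).
Parents of zeta: {gamma}.
Enumerating:
  P1: zeta <- gamma -> theta -> delta
  P2: zeta <- gamma -> delta
That exhausts the simple backdoor paths. Count: 2.

2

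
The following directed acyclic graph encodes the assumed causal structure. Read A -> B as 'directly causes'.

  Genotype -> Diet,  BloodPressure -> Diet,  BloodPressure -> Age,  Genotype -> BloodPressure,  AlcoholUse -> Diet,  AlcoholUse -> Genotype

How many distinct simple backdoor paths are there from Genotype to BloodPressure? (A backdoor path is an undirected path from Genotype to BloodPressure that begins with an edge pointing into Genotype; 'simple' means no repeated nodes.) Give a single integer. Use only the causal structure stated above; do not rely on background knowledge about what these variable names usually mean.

A backdoor path from Genotype to BloodPressure is any simple undirected path whose first edge points into Genotype (i.e. leaves Genotype via a parent).
Parents of Genotype: {AlcoholUse}.
Enumerating:
  P1: Genotype <- AlcoholUse -> Diet <- BloodPressure
That exhausts the simple backdoor paths. Count: 1.

1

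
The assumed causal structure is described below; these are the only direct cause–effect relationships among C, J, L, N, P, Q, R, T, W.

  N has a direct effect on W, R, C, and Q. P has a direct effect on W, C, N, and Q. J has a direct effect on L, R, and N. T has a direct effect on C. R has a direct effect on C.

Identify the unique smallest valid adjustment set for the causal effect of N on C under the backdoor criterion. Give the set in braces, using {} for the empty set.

{J, P}

Variables eligible for adjustment (non-descendants of N, excluding N and C): {J, L, P, T}.
Backdoor paths from N to C:
  P1: N <- P -> C
  P2: N <- J -> R -> C
The empty set is not sufficient: P1 (N <- P -> C) has no collider blocking it and no conditioned non-collider, so it is open.
Try {J, P}:
  P1: blocked at fork node P ∈ conditioning set.
  P2: blocked at fork node J ∈ conditioning set.
{J, P} contains no descendant of N and blocks every backdoor path.
Every element of {J, P} is needed (dropping J leaves P2 open; dropping P leaves P1 open), so no proper subset is valid.
Among all size-2 subsets of the eligible variables, only {J, P} blocks every backdoor path, so it is the unique smallest valid adjustment set.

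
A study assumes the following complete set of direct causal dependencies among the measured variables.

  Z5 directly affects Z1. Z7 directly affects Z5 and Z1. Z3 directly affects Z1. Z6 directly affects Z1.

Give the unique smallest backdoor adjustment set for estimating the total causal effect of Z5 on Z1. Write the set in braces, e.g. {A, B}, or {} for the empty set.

Variables eligible for adjustment (non-descendants of Z5, excluding Z5 and Z1): {Z3, Z6, Z7}.
Backdoor paths from Z5 to Z1:
  P1: Z5 <- Z7 -> Z1
The empty set is not sufficient: P1 (Z5 <- Z7 -> Z1) has no collider blocking it and no conditioned non-collider, so it is open.
Try {Z7}:
  P1: blocked at fork node Z7 ∈ conditioning set.
{Z7} contains no descendant of Z5 and blocks every backdoor path.
No other singleton works — e.g. {Z3} leaves P1 open — so {Z7} is the unique smallest valid adjustment set.

{Z7}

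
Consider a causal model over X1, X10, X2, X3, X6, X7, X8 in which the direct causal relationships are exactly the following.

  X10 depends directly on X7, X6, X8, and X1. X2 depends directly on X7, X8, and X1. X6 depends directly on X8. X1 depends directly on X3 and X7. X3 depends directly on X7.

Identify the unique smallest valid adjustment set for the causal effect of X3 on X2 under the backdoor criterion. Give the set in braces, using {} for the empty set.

{X7}

Variables eligible for adjustment (non-descendants of X3, excluding X3 and X2): {X6, X7, X8}.
Backdoor paths from X3 to X2:
  P1: X3 <- X7 -> X1 -> X2
  P2: X3 <- X7 -> X1 -> X10 <- X8 -> X2
  P3: X3 <- X7 -> X1 -> X10 <- X6 <- X8 -> X2
  P4: X3 <- X7 -> X2
  P5: X3 <- X7 -> X10 <- X8 -> X2
  P6: X3 <- X7 -> X10 <- X1 -> X2
  P7: X3 <- X7 -> X10 <- X6 <- X8 -> X2
The empty set is not sufficient: P1 (X3 <- X7 -> X1 -> X2) has no collider blocking it and no conditioned non-collider, so it is open.
Try {X7}:
  P1: blocked at fork node X7 ∈ conditioning set.
  P2: blocked at fork node X7 ∈ conditioning set.
  P3: blocked at fork node X7 ∈ conditioning set.
  P4: blocked at fork node X7 ∈ conditioning set.
  P5: blocked at fork node X7 ∈ conditioning set.
  P6: blocked at fork node X7 ∈ conditioning set.
  P7: blocked at fork node X7 ∈ conditioning set.
{X7} contains no descendant of X3 and blocks every backdoor path.
No other singleton works — e.g. {X8} leaves P1 open — so {X7} is the unique smallest valid adjustment set.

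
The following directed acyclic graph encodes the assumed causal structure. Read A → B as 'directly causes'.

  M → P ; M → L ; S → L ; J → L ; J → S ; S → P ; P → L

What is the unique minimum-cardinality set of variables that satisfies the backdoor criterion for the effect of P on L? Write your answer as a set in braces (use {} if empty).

{M, S}

Variables eligible for adjustment (non-descendants of P, excluding P and L): {J, M, S}.
Backdoor paths from P to L:
  P1: P <- S <- J -> L
  P2: P <- S -> L
  P3: P <- M -> L
The empty set is not sufficient: P1 (P <- S <- J -> L) has no collider blocking it and no conditioned non-collider, so it is open.
Try {M, S}:
  P1: blocked at chain node S ∈ conditioning set.
  P2: blocked at fork node S ∈ conditioning set.
  P3: blocked at fork node M ∈ conditioning set.
{M, S} contains no descendant of P and blocks every backdoor path.
Every element of {M, S} is needed (dropping M leaves P3 open; dropping S leaves P1 open), so no proper subset is valid.
Among all size-2 subsets of the eligible variables, only {M, S} blocks every backdoor path, so it is the unique smallest valid adjustment set.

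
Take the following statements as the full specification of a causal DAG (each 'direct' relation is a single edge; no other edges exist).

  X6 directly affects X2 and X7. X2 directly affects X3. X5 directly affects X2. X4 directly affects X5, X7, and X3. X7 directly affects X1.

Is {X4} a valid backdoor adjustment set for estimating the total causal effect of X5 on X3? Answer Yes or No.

Yes

Backdoor paths from X5 to X3 (paths whose first edge points into X5):
  P1: X5 <- X4 -> X3
  P2: X5 <- X4 -> X7 <- X6 -> X2 -> X3
Condition 1 (no descendant of X5 in the set): holds — descendants of X5 are {X2, X3}; none are in {X4}.
Condition 2 (every backdoor path blocked by {X4}):
  P1: blocked at fork node X4 ∈ conditioning set.
  P2: blocked at fork node X4 ∈ conditioning set.
{X4} satisfies the backdoor criterion.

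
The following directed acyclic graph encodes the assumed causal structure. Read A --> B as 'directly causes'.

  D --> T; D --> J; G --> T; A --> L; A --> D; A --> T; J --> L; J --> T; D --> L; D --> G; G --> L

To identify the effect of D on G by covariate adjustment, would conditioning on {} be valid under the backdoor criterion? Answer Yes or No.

Backdoor paths from D to G (paths whose first edge points into D):
  P1: D <- A -> L <- G
  P2: D <- A -> L <- J -> T <- G
  P3: D <- A -> T <- G
  P4: D <- A -> T <- J -> L <- G
Condition 1 (no descendant of D in the set): holds — descendants of D are {G, J, L, T}; none are in {}.
Condition 2 (every backdoor path blocked by {}):
  P1: blocked at collider L (neither it nor any descendant is in the conditioning set).
  P2: blocked at collider L (neither it nor any descendant is in the conditioning set).
  P3: blocked at collider T (neither it nor any descendant is in the conditioning set).
  P4: blocked at collider T (neither it nor any descendant is in the conditioning set).
{} satisfies the backdoor criterion.

Yes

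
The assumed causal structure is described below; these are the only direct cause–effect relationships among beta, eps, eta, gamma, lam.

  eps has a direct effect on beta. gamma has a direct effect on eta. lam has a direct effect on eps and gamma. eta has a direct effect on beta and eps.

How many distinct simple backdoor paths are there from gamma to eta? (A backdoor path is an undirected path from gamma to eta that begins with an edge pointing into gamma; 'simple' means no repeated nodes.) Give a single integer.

A backdoor path from gamma to eta is any simple undirected path whose first edge points into gamma (i.e. leaves gamma via a parent).
Parents of gamma: {lam}.
Enumerating:
  P1: gamma <- lam -> eps <- eta
  P2: gamma <- lam -> eps -> beta <- eta
That exhausts the simple backdoor paths. Count: 2.

2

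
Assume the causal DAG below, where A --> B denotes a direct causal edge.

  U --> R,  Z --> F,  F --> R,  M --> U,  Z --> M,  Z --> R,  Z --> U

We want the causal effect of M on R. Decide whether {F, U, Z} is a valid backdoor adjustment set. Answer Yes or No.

Backdoor paths from M to R (paths whose first edge points into M):
  P1: M <- Z -> F -> R
  P2: M <- Z -> U -> R
  P3: M <- Z -> R
Condition 1 (no descendant of M in the set): FAILS — U is a descendant of M.
Condition 2 (every backdoor path blocked by {F, U, Z}):
  P1: blocked at fork node Z ∈ conditioning set.
  P2: blocked at fork node Z ∈ conditioning set.
  P3: blocked at fork node Z ∈ conditioning set.
{F, U, Z} does not satisfy the backdoor criterion.

No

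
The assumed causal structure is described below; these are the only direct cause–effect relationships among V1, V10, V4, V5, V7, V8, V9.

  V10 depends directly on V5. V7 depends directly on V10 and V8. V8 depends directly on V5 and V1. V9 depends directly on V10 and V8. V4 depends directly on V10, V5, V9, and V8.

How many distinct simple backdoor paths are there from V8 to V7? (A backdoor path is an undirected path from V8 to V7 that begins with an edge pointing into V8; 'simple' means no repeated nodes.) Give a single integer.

3

A backdoor path from V8 to V7 is any simple undirected path whose first edge points into V8 (i.e. leaves V8 via a parent).
Parents of V8: {V1, V5}.
Enumerating:
  P1: V8 <- V5 -> V10 -> V7
  P2: V8 <- V5 -> V4 <- V10 -> V7
  P3: V8 <- V5 -> V4 <- V9 <- V10 -> V7
That exhausts the simple backdoor paths. Count: 3.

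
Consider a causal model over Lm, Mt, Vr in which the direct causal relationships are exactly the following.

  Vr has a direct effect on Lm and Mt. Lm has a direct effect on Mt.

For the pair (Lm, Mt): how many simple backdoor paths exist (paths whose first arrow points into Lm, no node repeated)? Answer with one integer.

A backdoor path from Lm to Mt is any simple undirected path whose first edge points into Lm (i.e. leaves Lm via a parent).
Parents of Lm: {Vr}.
Enumerating:
  P1: Lm <- Vr -> Mt
That exhausts the simple backdoor paths. Count: 1.

1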